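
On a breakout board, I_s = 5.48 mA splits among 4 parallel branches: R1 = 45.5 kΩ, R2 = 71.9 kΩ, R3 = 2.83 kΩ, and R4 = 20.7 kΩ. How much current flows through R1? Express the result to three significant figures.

I ≈ 0.275 mA

Conductances: ΣG = 1/45.5 + 1/71.9 + 1/2.83 + 1/20.7 = 0.4376 (1/kΩ).
Current divider: I(R1) = I_s · G_k/ΣG = 5.48 × (0.02198/0.4376) = 5.48 × 0.05023 = 0.2753 mA.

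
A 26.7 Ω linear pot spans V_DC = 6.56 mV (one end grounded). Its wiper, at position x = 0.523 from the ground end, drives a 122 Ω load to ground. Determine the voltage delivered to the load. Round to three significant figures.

Lower segment x·R_p = 13.96 Ω; upper segment (1−x)·R_p = 12.74 Ω.
Lower segment in parallel with the load: 13.96 ‖ 122 = 12.53 Ω.
Loaded-divider output: V_out = 6.56 × 0.4959 = 3.253 mV.

V_out ≈ 3.25 mV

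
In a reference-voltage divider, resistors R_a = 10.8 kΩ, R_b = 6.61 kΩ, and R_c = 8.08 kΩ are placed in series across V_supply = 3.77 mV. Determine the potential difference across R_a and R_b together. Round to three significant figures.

V ≈ 2.57 mV

Series total: ΣR = 10.8 + 6.61 + 8.08 = 25.49 kΩ.
R_{R_a..R_b} = 10.8 + 6.61 = 17.41 kΩ.
Voltage divider: V = V_supply · (17.41 / 25.49) = 3.77 × 0.6830 = 2.575 mV.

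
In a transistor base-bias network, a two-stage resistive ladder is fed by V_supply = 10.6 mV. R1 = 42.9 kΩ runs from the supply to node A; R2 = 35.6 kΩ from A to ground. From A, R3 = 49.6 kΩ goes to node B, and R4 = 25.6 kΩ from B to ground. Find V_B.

V_B ≈ 1.30 mV

Looking into the second stage from A: R3 + R4 = 75.20 kΩ appears in parallel with R2.
Effective lower resistance at A: R2 ‖ 75.20 = 24.16 kΩ.
So V_A = 10.6 × 0.3603 = 3.819 mV.
Stage 2 is unloaded, so V_B = V_A · R4/(R3+R4) = 3.819 × 25.6/75.20 = 1.300 mV.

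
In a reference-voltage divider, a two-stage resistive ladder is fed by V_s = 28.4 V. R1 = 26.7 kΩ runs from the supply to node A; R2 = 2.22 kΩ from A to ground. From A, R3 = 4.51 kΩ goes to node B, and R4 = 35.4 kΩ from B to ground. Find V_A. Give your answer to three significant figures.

The second stage (R3 + R4 = 39.91 kΩ) loads node A in parallel with R2.
R2 ‖ (R3+R4) = 2.103 kΩ.
So V_A = 28.4 × 0.07301 = 2.074 V.

V_A ≈ 2.07 V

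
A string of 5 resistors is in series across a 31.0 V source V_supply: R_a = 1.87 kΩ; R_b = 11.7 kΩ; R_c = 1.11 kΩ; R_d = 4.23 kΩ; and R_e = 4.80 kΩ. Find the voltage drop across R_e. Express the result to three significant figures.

V ≈ 6.28 V

Series total: ΣR = 1.87 + 11.7 + 1.11 + 4.23 + 4.80 = 23.71 kΩ.
V = V_supply · R/ΣR = 31.0 × 0.2024 = 6.276 V.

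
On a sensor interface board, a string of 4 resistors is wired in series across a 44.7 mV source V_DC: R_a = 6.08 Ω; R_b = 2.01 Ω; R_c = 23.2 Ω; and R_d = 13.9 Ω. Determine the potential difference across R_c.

V ≈ 22.9 mV

Series total: ΣR = 6.08 + 2.01 + 23.2 + 13.9 = 45.19 Ω.
Voltage divider: V = V_DC · (23.20 / 45.19) = 44.7 × 0.5134 = 22.95 mV.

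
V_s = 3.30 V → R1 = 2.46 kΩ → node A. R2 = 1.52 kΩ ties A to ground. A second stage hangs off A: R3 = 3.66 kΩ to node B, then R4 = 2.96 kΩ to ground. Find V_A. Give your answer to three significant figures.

V_A ≈ 1.10 V

The second stage (R3 + R4 = 6.620 kΩ) loads node A in parallel with R2.
Effective lower resistance at A: R2 ‖ 6.620 = 1.236 kΩ.
First divider: V_A = V_s · 1.236/(2.46 + 1.236) = 1.104 V.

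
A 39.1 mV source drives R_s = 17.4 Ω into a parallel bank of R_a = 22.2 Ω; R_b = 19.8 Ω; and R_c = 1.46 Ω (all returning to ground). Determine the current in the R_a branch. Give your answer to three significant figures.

I ≈ 0.121 mA

Equivalent of the parallel group: R_p = 1.281 Ω.
V_A by voltage divider: V_A = 39.1 × 1.281/(17.4 + 1.281) = 2.682 mV.
Branch current I = V_A/R_a = 2.682/22.2 = 0.1208 mA.
(Equivalently: I_total = 2.093 mA, then current-divider fraction G_k/ΣG = 0.05771.)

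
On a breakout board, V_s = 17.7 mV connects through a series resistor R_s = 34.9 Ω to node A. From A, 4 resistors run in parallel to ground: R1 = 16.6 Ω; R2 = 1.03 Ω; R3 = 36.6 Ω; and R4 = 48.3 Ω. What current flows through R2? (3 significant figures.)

I ≈ 0.444 mA

Parallel bank: R_p = 1/(1/16.6 + 1/1.03 + 1/36.6 + 1/48.3) = 0.9267 Ω.
V_A by voltage divider: V_A = 17.7 × 0.9267/(34.9 + 0.9267) = 0.4578 mV.
Branch current I = V_A/R2 = 0.4578/1.03 = 0.4445 mA.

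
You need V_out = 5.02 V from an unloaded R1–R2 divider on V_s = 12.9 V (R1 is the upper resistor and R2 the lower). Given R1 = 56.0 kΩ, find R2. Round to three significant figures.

V_out/V_s = R2/(R1+R2) = 0.3891.
R2 = R1 · 0.3891/(1 − 0.3891) = 35.68 kΩ.

R2 ≈ 35.7 kΩ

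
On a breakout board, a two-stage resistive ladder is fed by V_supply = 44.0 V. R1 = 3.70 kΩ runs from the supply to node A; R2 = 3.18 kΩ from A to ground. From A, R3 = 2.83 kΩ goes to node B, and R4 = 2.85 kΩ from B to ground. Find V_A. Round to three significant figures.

V_A ≈ 15.6 V

Looking into the second stage from A: R3 + R4 = 5.680 kΩ appears in parallel with R2.
R2 ‖ (R3+R4) = 2.039 kΩ.
First divider: V_A = V_supply · 2.039/(3.70 + 2.039) = 15.63 V.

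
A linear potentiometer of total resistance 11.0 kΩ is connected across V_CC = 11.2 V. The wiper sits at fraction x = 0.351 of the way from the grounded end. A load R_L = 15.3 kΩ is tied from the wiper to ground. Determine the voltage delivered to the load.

V_out ≈ 3.38 V

The pot divides into 7.139 kΩ above the wiper and 3.861 kΩ below.
R_L loads the lower segment: effective lower R = 3.083 kΩ.
V_out = 11.2 × 3.083/(7.139 + 3.083) = 3.378 V.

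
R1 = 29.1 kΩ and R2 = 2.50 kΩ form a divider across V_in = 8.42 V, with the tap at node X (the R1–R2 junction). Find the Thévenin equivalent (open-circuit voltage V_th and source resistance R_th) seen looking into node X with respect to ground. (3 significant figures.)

V_th ≈ 0.666 V, R_th ≈ 2.30 kΩ

With X open, the divider is unloaded: V_th = 8.42 × 2.50/31.60 = 0.6661 V.
Looking into X with the source shorted: R_th = R1·R2/(R1+R2) = 29.10 × 2.50/31.60 = 2.302 kΩ.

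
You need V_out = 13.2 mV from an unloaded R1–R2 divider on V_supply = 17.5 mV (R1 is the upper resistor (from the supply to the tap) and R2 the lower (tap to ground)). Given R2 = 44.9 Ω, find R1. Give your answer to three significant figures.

R1 ≈ 14.6 Ω

The divider ratio is R2/(R1+R2) = 13.2/17.5 = 0.7543.
Rearranging, R1 = R2·(1−k)/k = 44.9 × 0.3258 = 14.63 Ω.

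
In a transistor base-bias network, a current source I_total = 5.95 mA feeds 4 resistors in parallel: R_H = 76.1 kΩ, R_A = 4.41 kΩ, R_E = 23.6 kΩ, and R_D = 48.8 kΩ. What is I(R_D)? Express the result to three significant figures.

I ≈ 0.403 mA

Total conductance ΣG = 1/76.1 + 1/4.41 + 1/23.6 + 1/48.8 = 0.3028 (units of 1/kΩ).
By the current-divider rule, I = I_total · G_k/ΣG = 5.95 × 0.06768 = 0.4027 mA.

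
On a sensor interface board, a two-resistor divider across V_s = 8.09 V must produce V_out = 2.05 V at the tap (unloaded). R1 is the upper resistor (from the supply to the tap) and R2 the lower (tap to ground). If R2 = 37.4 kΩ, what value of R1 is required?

R1 ≈ 110 kΩ

Required fraction k = V_out/V_s = 0.2534.
So R1 = R2 · (V_s/V_out − 1) = 37.4 × (8.09/2.05 − 1) = 37.4 × 2.946 = 110.2 kΩ.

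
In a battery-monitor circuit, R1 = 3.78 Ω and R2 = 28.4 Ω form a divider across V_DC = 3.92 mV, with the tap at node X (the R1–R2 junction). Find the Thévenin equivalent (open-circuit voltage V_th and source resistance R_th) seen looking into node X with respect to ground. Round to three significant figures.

V_th ≈ 3.46 mV, R_th ≈ 3.34 Ω

V_th is the unloaded tap voltage: V_DC · R2/(R1+R2) = 3.92 × 0.8825 = 3.460 mV.
Zeroing V_DC shorts the top of R1 to ground, so R_th = R1 ‖ R2 = 3.336 Ω.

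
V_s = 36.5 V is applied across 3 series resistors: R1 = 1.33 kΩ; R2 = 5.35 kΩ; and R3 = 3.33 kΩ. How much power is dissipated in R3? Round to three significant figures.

Series current I = V_s/ΣR = 36.5/10.01 = 3.646 mA.
P = I²R = 13.30 × 3.33 = 44.28 mW.

P ≈ 44.3 mW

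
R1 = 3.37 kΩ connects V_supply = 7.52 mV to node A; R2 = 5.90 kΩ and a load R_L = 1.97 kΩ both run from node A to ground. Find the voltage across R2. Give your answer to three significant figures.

The load sits in parallel with R2, giving an effective lower resistance R2' = R2·R_L/(R2+R_L) = 1.477 kΩ.
Voltage divider with the loaded lower leg: V_out = 7.52 × 1.477/(3.37 + 1.477) = 7.52 × 0.3047 = 2.291 mV.

V_out ≈ 2.29 mV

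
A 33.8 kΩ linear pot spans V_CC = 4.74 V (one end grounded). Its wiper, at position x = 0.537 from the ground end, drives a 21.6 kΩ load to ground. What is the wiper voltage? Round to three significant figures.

V_out ≈ 1.83 V

Split the track: R_lower = x·R_p = 18.15 kΩ, R_upper = (1−x)·R_p = 15.65 kΩ.
Lower segment in parallel with the load: 18.15 ‖ 21.6 = 9.863 kΩ.
Loaded-divider output: V_out = 4.74 × 0.3866 = 1.832 V.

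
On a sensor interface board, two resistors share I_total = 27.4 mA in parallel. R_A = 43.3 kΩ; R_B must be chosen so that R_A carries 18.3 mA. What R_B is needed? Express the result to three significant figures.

The fraction through R_A equals R_B/(R_A+R_B).
18.3/27.4 = R_B/(R_A + R_B) → R_B = R_A · (0.6679)/(1 − 0.6679) = 43.3 × 2.011 = 87.08 kΩ.

R_B ≈ 87.1 kΩ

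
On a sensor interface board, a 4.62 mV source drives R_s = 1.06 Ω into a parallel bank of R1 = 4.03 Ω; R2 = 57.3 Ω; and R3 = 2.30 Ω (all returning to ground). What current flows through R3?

Equivalent of the parallel group: R_p = 1.428 Ω.
V_A = 4.62 × 1.428/2.488 = 2.652 mV.
I(R3) = V_A / R3 = 2.652/2.30 = 1.153 mA.

I ≈ 1.15 mA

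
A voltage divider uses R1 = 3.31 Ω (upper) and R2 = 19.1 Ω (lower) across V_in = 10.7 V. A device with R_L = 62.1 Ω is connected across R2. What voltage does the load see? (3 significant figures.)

First combine the lower leg with the load: R2 ‖ R_L = 14.61 Ω.
Now apply the divider: V_out = 10.7 × 0.8153 = 8.723 V.
(Unloaded it would be 9.12 V; the load pulls it down.)

V_out ≈ 8.72 V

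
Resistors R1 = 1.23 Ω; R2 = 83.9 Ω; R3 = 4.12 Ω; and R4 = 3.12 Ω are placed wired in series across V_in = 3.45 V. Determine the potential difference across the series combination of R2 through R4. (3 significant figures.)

ΣR = 1.23 + 83.9 + 4.12 + 3.12 = 92.37 Ω.
R_{R2..R4} = 83.9 + 4.12 + 3.12 = 91.14 Ω.
By the voltage-divider rule, V = 3.45 × 91.14/92.37 = 3.404 V.

V ≈ 3.40 V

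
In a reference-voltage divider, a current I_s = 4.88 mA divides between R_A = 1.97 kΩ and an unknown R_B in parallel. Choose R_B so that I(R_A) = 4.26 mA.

R_B ≈ 13.5 kΩ

Two-branch current divider: I_A = I_s · R_B/(R_A + R_B).
4.26/4.88 = R_B/(R_A + R_B) → R_B = R_A · (0.8730)/(1 − 0.8730) = 1.97 × 6.871 = 13.54 kΩ.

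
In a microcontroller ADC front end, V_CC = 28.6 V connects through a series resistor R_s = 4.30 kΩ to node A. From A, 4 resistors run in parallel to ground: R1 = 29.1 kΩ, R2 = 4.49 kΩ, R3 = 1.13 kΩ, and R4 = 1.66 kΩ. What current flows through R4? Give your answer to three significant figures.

Equivalent of the parallel group: R_p = 0.5732 kΩ.
Node voltage V_A = V_CC · R_p/(R_s + R_p) = 28.6 × 0.1176 = 3.364 V.
Branch current I = V_A/R4 = 3.364/1.66 = 2.027 mA.
(Equivalently: I_total = 5.869 mA, then current-divider fraction G_k/ΣG = 0.3453.)

I ≈ 2.03 mA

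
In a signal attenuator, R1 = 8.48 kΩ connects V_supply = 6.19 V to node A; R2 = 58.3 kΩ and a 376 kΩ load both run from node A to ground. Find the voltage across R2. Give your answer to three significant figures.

R2 ‖ R_L = (58.3 × 376)/(58.3 + 376) = 50.47 kΩ.
Then V_out = V_supply · R2'/(R1 + R2') = 6.19 × 50.47/58.95 = 5.300 V.

V_out ≈ 5.30 V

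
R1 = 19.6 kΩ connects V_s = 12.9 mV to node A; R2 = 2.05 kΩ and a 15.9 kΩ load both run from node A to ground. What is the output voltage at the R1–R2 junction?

V_out ≈ 1.09 mV

First combine the lower leg with the load: R2 ‖ R_L = 1.816 kΩ.
Now apply the divider: V_out = 12.9 × 0.08479 = 1.094 mV.
(Unloaded it would be 1.22 mV; the load pulls it down.)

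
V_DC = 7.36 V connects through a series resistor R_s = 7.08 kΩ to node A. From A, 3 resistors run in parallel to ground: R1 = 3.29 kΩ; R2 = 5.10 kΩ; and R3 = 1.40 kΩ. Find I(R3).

Combine the parallel branches: R_p = (1/3.29 + 1/5.10 + 1/1.40)⁻¹ = 0.8235 kΩ.
Node voltage V_A = V_DC · R_p/(R_s + R_p) = 7.36 × 0.1042 = 0.7669 V.
I(R3) = V_A / R3 = 0.7669/1.40 = 0.5478 mA.

I ≈ 0.548 mA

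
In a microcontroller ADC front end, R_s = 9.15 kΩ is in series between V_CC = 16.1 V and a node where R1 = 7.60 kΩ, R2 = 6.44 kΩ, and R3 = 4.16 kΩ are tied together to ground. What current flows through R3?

I ≈ 0.664 mA

Parallel bank: R_p = 1/(1/7.60 + 1/6.44 + 1/4.16) = 1.897 kΩ.
V_A by voltage divider: V_A = 16.1 × 1.897/(9.15 + 1.897) = 2.764 V.
I(R3) = V_A / R3 = 2.764/4.16 = 0.6645 mA.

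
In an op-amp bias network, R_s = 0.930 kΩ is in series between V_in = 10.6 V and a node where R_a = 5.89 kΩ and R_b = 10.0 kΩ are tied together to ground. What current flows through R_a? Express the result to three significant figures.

Parallel bank: R_p = 1/(1/5.89 + 1/10.0) = 3.707 kΩ.
V_A = 10.6 × 3.707/4.637 = 8.474 V.
Branch current I = V_A/R_a = 8.474/5.89 = 1.439 mA.

I ≈ 1.44 mA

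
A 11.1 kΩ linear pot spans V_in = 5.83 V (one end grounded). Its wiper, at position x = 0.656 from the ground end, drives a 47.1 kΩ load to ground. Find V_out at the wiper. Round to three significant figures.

Lower segment x·R_p = 7.282 kΩ; upper segment (1−x)·R_p = 3.818 kΩ.
Lower segment in parallel with the load: 7.282 ‖ 47.1 = 6.307 kΩ.
V_out = 5.83 × 6.307/(3.818 + 6.307) = 3.631 V.
(Unloaded: V_out = x·V_in = 3.82 V.)

V_out ≈ 3.63 V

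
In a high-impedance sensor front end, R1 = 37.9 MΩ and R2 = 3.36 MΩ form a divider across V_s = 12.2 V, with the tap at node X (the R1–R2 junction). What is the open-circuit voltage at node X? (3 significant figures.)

V_th ≈ 0.994 V

Open-circuit (no load on X): V_th = V_s · R2/(R1 + R2) = 12.2 × 3.36/(37.90 + 3.36) = 0.9935 V.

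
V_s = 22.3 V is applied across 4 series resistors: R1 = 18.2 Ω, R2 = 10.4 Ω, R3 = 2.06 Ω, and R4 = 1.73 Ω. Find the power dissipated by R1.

P ≈ 8.63 W

ΣR = 32.39 Ω → I = 22.3/32.39 = 0.6885 A.
V(R1) = I·R = 12.53 V; P = V·I = 12.53 × 0.6885 = 8.627 W.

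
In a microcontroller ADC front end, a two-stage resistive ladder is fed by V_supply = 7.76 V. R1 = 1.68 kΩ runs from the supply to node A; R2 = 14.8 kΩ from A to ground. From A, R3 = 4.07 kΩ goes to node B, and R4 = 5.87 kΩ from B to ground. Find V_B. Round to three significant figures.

V_B ≈ 3.57 V

The second stage (R3 + R4 = 9.940 kΩ) loads node A in parallel with R2.
R2 ‖ (R3+R4) = 5.946 kΩ.
V_A = 7.76 × 5.946/(1.68 + 5.946) = 6.051 V.
V_B = V_A × 0.5905 = 3.573 V.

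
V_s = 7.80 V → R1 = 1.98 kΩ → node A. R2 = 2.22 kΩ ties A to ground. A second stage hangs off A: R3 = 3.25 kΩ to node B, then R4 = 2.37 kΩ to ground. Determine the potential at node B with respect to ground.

Node A sees R2 in parallel with the series input of stage 2, R3 + R4 = 5.620 kΩ.
Effective lower resistance at A: R2 ‖ 5.620 = 1.591 kΩ.
So V_A = 7.80 × 0.4456 = 3.476 V.
Then the unloaded second divider: V_B = V_A × R4/(R3+R4) = 3.476 × 0.4217 = 1.466 V.

V_B ≈ 1.47 V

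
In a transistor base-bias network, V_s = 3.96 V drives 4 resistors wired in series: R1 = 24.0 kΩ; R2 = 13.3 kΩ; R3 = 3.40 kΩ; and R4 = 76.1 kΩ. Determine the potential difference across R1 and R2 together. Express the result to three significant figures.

V ≈ 1.26 V

ΣR = 24.0 + 13.3 + 3.40 + 76.1 = 116.8 kΩ.
R_{R1..R2} = 24.0 + 13.3 = 37.30 kΩ.
Voltage divider: V = V_s · (37.30 / 116.8) = 3.96 × 0.3193 = 1.265 V.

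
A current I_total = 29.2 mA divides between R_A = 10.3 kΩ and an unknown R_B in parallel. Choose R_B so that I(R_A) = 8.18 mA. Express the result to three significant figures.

Two-branch current divider: I_A = I_total · R_B/(R_A + R_B).
With f = 0.2801, R_B = R_A · f/(1−f) = 10.3 × 0.3892 = 4.008 kΩ.

R_B ≈ 4.01 kΩ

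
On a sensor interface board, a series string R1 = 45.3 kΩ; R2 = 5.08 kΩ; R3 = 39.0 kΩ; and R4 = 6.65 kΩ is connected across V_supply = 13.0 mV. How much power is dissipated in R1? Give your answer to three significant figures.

P ≈ 0.830 nW

Series current I = V_supply/ΣR = 13.0/96.03 = 0.1354 µA.
V(R1) = I·R = 6.132 mV; P = V·I = 6.132 × 0.1354 = 0.8302 nW.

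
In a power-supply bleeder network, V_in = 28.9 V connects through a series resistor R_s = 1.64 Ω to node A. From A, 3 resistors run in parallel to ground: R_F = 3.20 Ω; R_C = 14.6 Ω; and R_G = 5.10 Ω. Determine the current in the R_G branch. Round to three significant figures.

I ≈ 2.91 A

Combine the parallel branches: R_p = (1/3.20 + 1/14.6 + 1/5.10)⁻¹ = 1.733 Ω.
Node voltage V_A = V_in · R_p/(R_s + R_p) = 28.9 × 0.5138 = 14.85 V.
I(R_G) = V_A / R_G = 14.85/5.10 = 2.911 A.
(Check via current divider: I_total = 8.568 A; share G_k/ΣG = 0.3398 → same result.)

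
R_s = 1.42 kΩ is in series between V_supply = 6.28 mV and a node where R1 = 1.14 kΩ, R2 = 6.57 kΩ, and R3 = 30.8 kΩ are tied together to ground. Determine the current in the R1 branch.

Combine the parallel branches: R_p = (1/1.14 + 1/6.57 + 1/30.8)⁻¹ = 0.9417 kΩ.
Node voltage V_A = V_supply · R_p/(R_s + R_p) = 6.28 × 0.3987 = 2.504 mV.
I(R1) = V_A / R1 = 2.504/1.14 = 2.197 µA.

I ≈ 2.20 µA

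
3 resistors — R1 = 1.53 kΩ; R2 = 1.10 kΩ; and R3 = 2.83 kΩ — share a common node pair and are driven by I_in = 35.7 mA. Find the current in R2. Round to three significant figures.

Conductances: ΣG = 1/1.53 + 1/1.10 + 1/2.83 = 1.916 (1/kΩ).
R2 takes the fraction G_k/ΣG = 0.9091/1.916 = 0.4745, so I = 35.7 × 0.4745 = 16.94 mA.

I ≈ 16.9 mA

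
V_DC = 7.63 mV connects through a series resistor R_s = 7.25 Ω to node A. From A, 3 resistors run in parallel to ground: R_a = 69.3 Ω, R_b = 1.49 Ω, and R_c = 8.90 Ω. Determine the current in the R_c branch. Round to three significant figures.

I ≈ 0.126 mA

Equivalent of the parallel group: R_p = 1.253 Ω.
V_A by voltage divider: V_A = 7.63 × 1.253/(7.25 + 1.253) = 1.125 mV.
Branch current I = V_A/R_c = 1.125/8.90 = 0.1264 mA.
(Check via current divider: I_total = 0.8973 mA; share G_k/ΣG = 0.1408 → same result.)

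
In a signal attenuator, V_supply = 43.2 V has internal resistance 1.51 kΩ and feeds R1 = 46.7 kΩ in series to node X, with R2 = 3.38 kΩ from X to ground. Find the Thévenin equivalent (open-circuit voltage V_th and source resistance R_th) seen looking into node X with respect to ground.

R1' = 1.51 + 46.7 = 48.21 kΩ (source resistance + R1).
V_th is the unloaded tap voltage: V_supply · R2/(R1'+R2) = 43.2 × 0.06552 = 2.830 V.
Looking into X with the source shorted: R_th = R1'·R2/(R1'+R2) = 48.21 × 3.38/51.59 = 3.159 kΩ.

V_th ≈ 2.83 V, R_th ≈ 3.16 kΩ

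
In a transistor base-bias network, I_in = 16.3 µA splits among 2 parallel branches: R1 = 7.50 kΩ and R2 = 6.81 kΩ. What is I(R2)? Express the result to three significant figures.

I ≈ 8.54 µA

Two-branch current divider: I_k = I_in · R_other/(R_1 + R_2).
I(R2) = 16.3 × 7.50/(7.50 + 6.81) = 16.3 × 0.5241 = 8.543 µA.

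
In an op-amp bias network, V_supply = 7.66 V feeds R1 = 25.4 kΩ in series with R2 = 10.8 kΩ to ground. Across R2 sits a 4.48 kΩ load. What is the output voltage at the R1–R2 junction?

V_out ≈ 0.849 V

The load sits in parallel with R2, giving an effective lower resistance R2' = R2·R_L/(R2+R_L) = 3.166 kΩ.
Voltage divider with the loaded lower leg: V_out = 7.66 × 3.166/(25.4 + 3.166) = 7.66 × 0.1108 = 0.8491 V.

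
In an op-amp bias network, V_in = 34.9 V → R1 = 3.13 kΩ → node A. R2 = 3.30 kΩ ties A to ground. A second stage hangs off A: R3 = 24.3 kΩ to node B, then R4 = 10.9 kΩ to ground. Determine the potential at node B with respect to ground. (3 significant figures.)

V_B ≈ 5.30 V

Node A sees R2 in parallel with the series input of stage 2, R3 + R4 = 35.20 kΩ.
Effective lower resistance at A: R2 ‖ 35.20 = 3.017 kΩ.
V_A = 34.9 × 3.017/(3.13 + 3.017) = 17.13 V.
Then the unloaded second divider: V_B = V_A × R4/(R3+R4) = 17.13 × 0.3097 = 5.304 V.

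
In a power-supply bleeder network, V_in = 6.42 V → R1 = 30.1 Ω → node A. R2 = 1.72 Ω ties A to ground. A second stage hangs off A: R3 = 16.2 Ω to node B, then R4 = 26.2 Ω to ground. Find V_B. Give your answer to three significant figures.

V_B ≈ 0.207 V

Looking into the second stage from A: R3 + R4 = 42.40 Ω appears in parallel with R2.
Effective lower resistance at A: R2 ‖ 42.40 = 1.653 Ω.
V_A = 6.42 × 1.653/(30.1 + 1.653) = 0.3342 V.
V_B = V_A × 0.6179 = 0.2065 V.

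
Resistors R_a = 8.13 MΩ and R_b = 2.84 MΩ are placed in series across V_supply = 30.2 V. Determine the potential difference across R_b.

Series total: ΣR = 8.13 + 2.84 = 10.97 MΩ.
By the voltage-divider rule, V = 30.2 × 2.840/10.97 = 7.818 V.

V ≈ 7.82 V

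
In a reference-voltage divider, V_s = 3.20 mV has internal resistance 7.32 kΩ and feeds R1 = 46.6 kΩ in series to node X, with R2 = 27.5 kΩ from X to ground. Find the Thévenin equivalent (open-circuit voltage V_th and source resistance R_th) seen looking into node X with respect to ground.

R1' = 7.32 + 46.6 = 53.92 kΩ (source resistance + R1).
With X open, the divider is unloaded: V_th = 3.20 × 27.5/81.42 = 1.081 mV.
With V_s suppressed (replaced by a short), R_th = R1' ‖ R2 = (53.92 × 27.5)/(53.92 + 27.5) = 18.21 kΩ.

V_th ≈ 1.08 mV, R_th ≈ 18.2 kΩ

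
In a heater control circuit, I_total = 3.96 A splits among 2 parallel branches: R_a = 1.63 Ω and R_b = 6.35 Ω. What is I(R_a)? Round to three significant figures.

I ≈ 3.15 A

For two parallel branches, I_k = I_total · (other R)/(sum of R).
So I = 3.96 × 6.35/7.980 = 3.151 A.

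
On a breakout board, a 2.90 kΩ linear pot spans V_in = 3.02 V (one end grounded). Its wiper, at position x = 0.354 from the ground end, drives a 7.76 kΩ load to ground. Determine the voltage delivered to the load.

V_out ≈ 0.985 V

Lower segment x·R_p = 1.027 kΩ; upper segment (1−x)·R_p = 1.873 kΩ.
Lower segment in parallel with the load: 1.027 ‖ 7.76 = 0.9067 kΩ.
Loaded-divider output: V_out = 3.02 × 0.3261 = 0.9849 V.
(Unloaded: V_out = x·V_in = 1.07 V.)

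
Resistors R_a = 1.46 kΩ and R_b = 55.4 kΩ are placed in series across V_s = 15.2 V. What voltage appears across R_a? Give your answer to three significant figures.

Series total: ΣR = 1.46 + 55.4 = 56.86 kΩ.
By the voltage-divider rule, V = 15.2 × 1.460/56.86 = 0.3903 V.

V ≈ 0.390 V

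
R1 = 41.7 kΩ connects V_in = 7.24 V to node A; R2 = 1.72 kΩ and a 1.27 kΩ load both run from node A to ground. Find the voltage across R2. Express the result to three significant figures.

The load sits in parallel with R2, giving an effective lower resistance R2' = R2·R_L/(R2+R_L) = 0.7306 kΩ.
Now apply the divider: V_out = 7.24 × 0.01722 = 0.1247 V.

V_out ≈ 0.125 V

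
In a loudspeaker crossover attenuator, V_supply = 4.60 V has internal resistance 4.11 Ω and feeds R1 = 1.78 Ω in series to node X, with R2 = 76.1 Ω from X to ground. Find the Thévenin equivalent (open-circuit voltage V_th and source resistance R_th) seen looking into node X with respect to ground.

R1' = 4.11 + 1.78 = 5.890 Ω (source resistance + R1).
With X open, the divider is unloaded: V_th = 4.60 × 76.1/81.99 = 4.270 V.
With V_supply suppressed (replaced by a short), R_th = R1' ‖ R2 = (5.890 × 76.1)/(5.890 + 76.1) = 5.467 Ω.

V_th ≈ 4.27 V, R_th ≈ 5.47 Ω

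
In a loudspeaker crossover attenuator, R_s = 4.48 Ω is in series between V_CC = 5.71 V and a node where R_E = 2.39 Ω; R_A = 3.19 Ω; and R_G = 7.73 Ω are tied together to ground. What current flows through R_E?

Combine the parallel branches: R_p = (1/2.39 + 1/3.19 + 1/7.73)⁻¹ = 1.161 Ω.
V_A = 5.71 × 1.161/5.641 = 1.175 V.
Branch current I = V_A/R_E = 1.175/2.39 = 0.4917 A.

I ≈ 0.492 A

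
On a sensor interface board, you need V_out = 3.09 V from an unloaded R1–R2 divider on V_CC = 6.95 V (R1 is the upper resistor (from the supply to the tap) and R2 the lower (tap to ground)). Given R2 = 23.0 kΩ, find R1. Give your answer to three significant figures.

V_out/V_CC = R2/(R1+R2) = 0.4446.
Rearranging, R1 = R2·(1−k)/k = 23.0 × 1.249 = 28.73 kΩ.

R1 ≈ 28.7 kΩ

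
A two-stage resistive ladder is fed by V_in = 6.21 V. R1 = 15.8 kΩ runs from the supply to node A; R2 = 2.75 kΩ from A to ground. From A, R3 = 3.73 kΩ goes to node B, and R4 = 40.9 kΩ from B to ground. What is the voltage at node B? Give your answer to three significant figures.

V_B ≈ 0.802 V

Node A sees R2 in parallel with the series input of stage 2, R3 + R4 = 44.63 kΩ.
Effective lower resistance at A: R2 ‖ 44.63 = 2.590 kΩ.
V_A = 6.21 × 2.590/(15.8 + 2.590) = 0.8747 V.
Then the unloaded second divider: V_B = V_A × R4/(R3+R4) = 0.8747 × 0.9164 = 0.8016 V.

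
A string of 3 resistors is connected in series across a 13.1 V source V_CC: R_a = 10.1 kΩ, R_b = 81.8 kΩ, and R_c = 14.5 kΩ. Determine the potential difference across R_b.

V ≈ 10.1 V

Series total: ΣR = 10.1 + 81.8 + 14.5 = 106.4 kΩ.
Voltage divider: V = V_CC · (81.80 / 106.4) = 13.1 × 0.7688 = 10.07 V.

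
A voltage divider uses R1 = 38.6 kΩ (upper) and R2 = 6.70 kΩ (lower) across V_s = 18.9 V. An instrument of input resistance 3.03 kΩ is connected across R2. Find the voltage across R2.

V_out ≈ 0.969 V

The load sits in parallel with R2, giving an effective lower resistance R2' = R2·R_L/(R2+R_L) = 2.086 kΩ.
Voltage divider with the loaded lower leg: V_out = 18.9 × 2.086/(38.6 + 2.086) = 18.9 × 0.05128 = 0.9692 V.
(Unloaded it would be 2.80 V; the load pulls it down.)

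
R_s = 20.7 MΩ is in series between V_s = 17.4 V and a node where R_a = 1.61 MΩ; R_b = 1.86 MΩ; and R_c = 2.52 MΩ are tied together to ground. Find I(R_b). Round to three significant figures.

I ≈ 0.282 µA

Equivalent of the parallel group: R_p = 0.6428 MΩ.
Node voltage V_A = V_s · R_p/(R_s + R_p) = 17.4 × 0.03012 = 0.5241 V.
I(R_b) = V_A / R_b = 0.5241/1.86 = 0.2818 µA.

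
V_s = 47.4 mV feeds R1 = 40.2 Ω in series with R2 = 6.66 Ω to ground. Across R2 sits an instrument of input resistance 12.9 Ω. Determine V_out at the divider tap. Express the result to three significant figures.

V_out ≈ 4.67 mV

R2 ‖ R_L = (6.66 × 12.9)/(6.66 + 12.9) = 4.392 Ω.
Then V_out = V_s · R2'/(R1 + R2') = 47.4 × 4.392/44.59 = 4.669 mV.
(Unloaded it would be 6.74 mV; the load pulls it down.)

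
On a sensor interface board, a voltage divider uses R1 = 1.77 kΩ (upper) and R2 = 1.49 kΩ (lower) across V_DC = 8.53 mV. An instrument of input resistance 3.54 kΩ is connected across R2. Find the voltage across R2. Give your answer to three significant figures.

V_out ≈ 3.17 mV

The load sits in parallel with R2, giving an effective lower resistance R2' = R2·R_L/(R2+R_L) = 1.049 kΩ.
Voltage divider with the loaded lower leg: V_out = 8.53 × 1.049/(1.77 + 1.049) = 8.53 × 0.3720 = 3.173 mV.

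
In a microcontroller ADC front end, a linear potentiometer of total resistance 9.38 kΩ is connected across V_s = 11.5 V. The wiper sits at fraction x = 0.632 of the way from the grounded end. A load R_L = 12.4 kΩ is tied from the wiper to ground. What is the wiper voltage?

The pot divides into 3.452 kΩ above the wiper and 5.928 kΩ below.
Lower segment in parallel with the load: 5.928 ‖ 12.4 = 4.011 kΩ.
Loaded-divider output: V_out = 11.5 × 0.5374 = 6.181 V.
(Unloaded: V_out = x·V_s = 7.27 V.)

V_out ≈ 6.18 V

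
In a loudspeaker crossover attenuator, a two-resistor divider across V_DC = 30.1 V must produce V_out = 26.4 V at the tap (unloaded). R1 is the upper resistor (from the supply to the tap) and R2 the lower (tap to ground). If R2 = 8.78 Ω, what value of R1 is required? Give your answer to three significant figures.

V_out/V_DC = R2/(R1+R2) = 0.8771.
Rearranging, R1 = R2·(1−k)/k = 8.78 × 0.1402 = 1.231 Ω.

R1 ≈ 1.23 Ω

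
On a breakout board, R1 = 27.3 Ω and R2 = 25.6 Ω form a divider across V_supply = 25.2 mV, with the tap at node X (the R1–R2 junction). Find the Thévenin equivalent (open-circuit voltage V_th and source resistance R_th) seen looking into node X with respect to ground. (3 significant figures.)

V_th ≈ 12.2 mV, R_th ≈ 13.2 Ω

Open-circuit (no load on X): V_th = V_supply · R2/(R1 + R2) = 25.2 × 25.6/(27.30 + 25.6) = 12.20 mV.
Looking into X with the source shorted: R_th = R1·R2/(R1+R2) = 27.30 × 25.6/52.90 = 13.21 Ω.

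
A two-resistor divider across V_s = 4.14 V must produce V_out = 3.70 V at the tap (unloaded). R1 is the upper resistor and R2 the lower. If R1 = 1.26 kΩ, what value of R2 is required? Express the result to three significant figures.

The divider ratio is R2/(R1+R2) = 3.70/4.14 = 0.8937.
Rearranging, R2 = R1·k/(1−k) = 1.26 × 8.409 = 10.60 kΩ.

R2 ≈ 10.6 kΩ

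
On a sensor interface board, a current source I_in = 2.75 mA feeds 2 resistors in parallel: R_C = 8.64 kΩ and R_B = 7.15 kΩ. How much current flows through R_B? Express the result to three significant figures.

Two-branch current divider: I_k = I_in · R_other/(R_1 + R_2).
I(R_B) = 2.75 × 8.64/(8.64 + 7.15) = 2.75 × 0.5472 = 1.505 mA.

I ≈ 1.50 mA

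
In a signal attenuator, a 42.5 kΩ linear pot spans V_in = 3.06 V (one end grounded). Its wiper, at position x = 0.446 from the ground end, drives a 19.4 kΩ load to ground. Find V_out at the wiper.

V_out ≈ 0.885 V

Lower segment x·R_p = 18.96 kΩ; upper segment (1−x)·R_p = 23.55 kΩ.
R_L loads the lower segment: effective lower R = 9.587 kΩ.
V_out = 3.06 × 9.587/(23.55 + 9.587) = 0.8855 V.
(Unloaded: V_out = x·V_in = 1.36 V.)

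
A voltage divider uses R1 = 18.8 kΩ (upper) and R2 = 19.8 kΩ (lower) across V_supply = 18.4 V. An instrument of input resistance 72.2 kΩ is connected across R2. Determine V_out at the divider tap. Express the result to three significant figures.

R2 ‖ R_L = (19.8 × 72.2)/(19.8 + 72.2) = 15.54 kΩ.
Voltage divider with the loaded lower leg: V_out = 18.4 × 15.54/(18.8 + 15.54) = 18.4 × 0.4525 = 8.326 V.
(Unloaded it would be 9.44 V; the load pulls it down.)

V_out ≈ 8.33 V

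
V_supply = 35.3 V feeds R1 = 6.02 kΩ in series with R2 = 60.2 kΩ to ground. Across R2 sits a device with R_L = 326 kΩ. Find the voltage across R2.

R2 ‖ R_L = (60.2 × 326)/(60.2 + 326) = 50.82 kΩ.
Voltage divider with the loaded lower leg: V_out = 35.3 × 50.82/(6.02 + 50.82) = 35.3 × 0.8941 = 31.56 V.

V_out ≈ 31.6 V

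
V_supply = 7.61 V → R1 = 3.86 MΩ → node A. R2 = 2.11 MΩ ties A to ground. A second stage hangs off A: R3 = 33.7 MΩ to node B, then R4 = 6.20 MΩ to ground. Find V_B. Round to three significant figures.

The second stage (R3 + R4 = 39.90 MΩ) loads node A in parallel with R2.
R2 ‖ (R3+R4) = 2.004 MΩ.
V_A = 7.61 × 2.004/(3.86 + 2.004) = 2.601 V.
Then the unloaded second divider: V_B = V_A × R4/(R3+R4) = 2.601 × 0.1554 = 0.4041 V.

V_B ≈ 0.404 V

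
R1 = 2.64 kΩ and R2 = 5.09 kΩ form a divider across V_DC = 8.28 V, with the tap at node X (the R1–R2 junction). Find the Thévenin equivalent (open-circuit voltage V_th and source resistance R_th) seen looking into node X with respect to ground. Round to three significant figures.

V_th ≈ 5.45 V, R_th ≈ 1.74 kΩ

With X open, the divider is unloaded: V_th = 8.28 × 5.09/7.730 = 5.452 V.
With V_DC suppressed (replaced by a short), R_th = R1 ‖ R2 = (2.640 × 5.09)/(2.640 + 5.09) = 1.738 kΩ.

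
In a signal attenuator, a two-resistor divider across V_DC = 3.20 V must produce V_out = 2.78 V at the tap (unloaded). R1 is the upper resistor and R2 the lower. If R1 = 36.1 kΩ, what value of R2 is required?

Required fraction k = V_out/V_DC = 0.8687.
So R2 = R1 · V_out/(V_DC − V_out) = 36.1 × 2.78/(3.20 − 2.78) = 36.1 × 6.619 = 238.9 kΩ.

R2 ≈ 239 kΩ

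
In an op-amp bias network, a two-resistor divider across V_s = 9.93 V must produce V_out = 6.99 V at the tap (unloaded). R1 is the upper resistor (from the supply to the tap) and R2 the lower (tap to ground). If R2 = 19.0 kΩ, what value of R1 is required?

V_out/V_s = R2/(R1+R2) = 0.7039.
Rearranging, R1 = R2·(1−k)/k = 19.0 × 0.4206 = 7.991 kΩ.

R1 ≈ 7.99 kΩ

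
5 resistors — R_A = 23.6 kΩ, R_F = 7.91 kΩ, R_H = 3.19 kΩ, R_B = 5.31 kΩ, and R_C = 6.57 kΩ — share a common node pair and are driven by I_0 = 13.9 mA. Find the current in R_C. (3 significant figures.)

Conductances: ΣG = 1/23.6 + 1/7.91 + 1/3.19 + 1/5.31 + 1/6.57 = 0.8228 (1/kΩ).
By the current-divider rule, I = I_0 · G_k/ΣG = 13.9 × 0.1850 = 2.571 mA.

I ≈ 2.57 mA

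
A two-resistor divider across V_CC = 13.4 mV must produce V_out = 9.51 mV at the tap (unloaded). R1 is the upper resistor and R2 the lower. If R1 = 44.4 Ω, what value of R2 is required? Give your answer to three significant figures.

The divider ratio is R2/(R1+R2) = 9.51/13.4 = 0.7097.
Rearranging, R2 = R1·k/(1−k) = 44.4 × 2.445 = 108.5 Ω.

R2 ≈ 109 Ω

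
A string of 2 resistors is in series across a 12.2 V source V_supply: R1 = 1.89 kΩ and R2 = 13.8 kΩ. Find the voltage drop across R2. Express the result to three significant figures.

Total series resistance ΣR = 1.89 + 13.8 = 15.69 kΩ.
Voltage divider: V = V_supply · (13.80 / 15.69) = 12.2 × 0.8795 = 10.73 V.

V ≈ 10.7 V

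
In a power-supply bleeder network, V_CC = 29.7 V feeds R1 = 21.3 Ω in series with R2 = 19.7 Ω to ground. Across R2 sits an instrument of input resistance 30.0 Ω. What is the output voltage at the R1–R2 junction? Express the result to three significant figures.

V_out ≈ 10.6 V

R2 ‖ R_L = (19.7 × 30.0)/(19.7 + 30.0) = 11.89 Ω.
Now apply the divider: V_out = 29.7 × 0.3583 = 10.64 V.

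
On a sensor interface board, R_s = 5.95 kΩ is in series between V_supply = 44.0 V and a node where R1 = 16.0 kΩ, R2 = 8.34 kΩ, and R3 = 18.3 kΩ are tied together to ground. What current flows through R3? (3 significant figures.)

I ≈ 0.997 mA

Parallel bank: R_p = 1/(1/16.0 + 1/8.34 + 1/18.3) = 4.219 kΩ.
V_A = 44.0 × 4.219/10.17 = 18.25 V.
Branch current I = V_A/R3 = 18.25/18.3 = 0.9975 mA.
(Equivalently: I_total = 4.327 mA, then current-divider fraction G_k/ΣG = 0.2305.)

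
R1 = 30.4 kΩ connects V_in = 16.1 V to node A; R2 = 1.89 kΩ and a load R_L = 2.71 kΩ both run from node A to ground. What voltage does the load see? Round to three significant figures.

R2 ‖ R_L = (1.89 × 2.71)/(1.89 + 2.71) = 1.113 kΩ.
Then V_out = V_in · R2'/(R1 + R2') = 16.1 × 1.113/31.51 = 0.5689 V.

V_out ≈ 0.569 V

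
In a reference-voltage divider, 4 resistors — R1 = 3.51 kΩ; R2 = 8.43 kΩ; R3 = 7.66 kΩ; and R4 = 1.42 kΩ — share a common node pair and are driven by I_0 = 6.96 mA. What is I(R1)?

Conductances: ΣG = 1/3.51 + 1/8.43 + 1/7.66 + 1/1.42 = 1.238 (1/kΩ).
By the current-divider rule, I = I_0 · G_k/ΣG = 6.96 × 0.2301 = 1.601 mA.

I ≈ 1.60 mA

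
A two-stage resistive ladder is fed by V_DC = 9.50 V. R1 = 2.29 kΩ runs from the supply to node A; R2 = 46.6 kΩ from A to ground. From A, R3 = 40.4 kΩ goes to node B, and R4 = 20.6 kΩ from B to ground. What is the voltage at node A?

The second stage (R3 + R4 = 61.00 kΩ) loads node A in parallel with R2.
R2 ‖ (R3+R4) = 26.42 kΩ.
V_A = 9.50 × 26.42/(2.29 + 26.42) = 8.742 V.

V_A ≈ 8.74 V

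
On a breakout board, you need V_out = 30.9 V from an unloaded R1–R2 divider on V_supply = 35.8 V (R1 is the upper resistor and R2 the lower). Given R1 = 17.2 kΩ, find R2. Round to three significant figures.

R2 ≈ 108 kΩ

V_out/V_supply = R2/(R1+R2) = 0.8631.
Rearranging, R2 = R1·k/(1−k) = 17.2 × 6.306 = 108.5 kΩ.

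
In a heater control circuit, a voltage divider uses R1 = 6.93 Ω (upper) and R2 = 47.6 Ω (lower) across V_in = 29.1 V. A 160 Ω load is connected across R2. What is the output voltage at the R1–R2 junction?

R2 ‖ R_L = (47.6 × 160)/(47.6 + 160) = 36.69 Ω.
Now apply the divider: V_out = 29.1 × 0.8411 = 24.48 V.

V_out ≈ 24.5 V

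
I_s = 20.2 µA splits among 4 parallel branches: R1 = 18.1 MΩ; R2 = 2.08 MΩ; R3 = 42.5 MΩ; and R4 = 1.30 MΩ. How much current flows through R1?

I ≈ 0.840 µA

Conductances: ΣG = 1/18.1 + 1/2.08 + 1/42.5 + 1/1.30 = 1.329 (1/MΩ).
R1 takes the fraction G_k/ΣG = 0.05525/1.329 = 0.04158, so I = 20.2 × 0.04158 = 0.8399 µA.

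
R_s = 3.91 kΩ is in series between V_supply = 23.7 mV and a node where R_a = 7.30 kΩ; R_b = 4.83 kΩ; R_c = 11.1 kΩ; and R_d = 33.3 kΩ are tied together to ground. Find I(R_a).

I ≈ 1.15 µA

Combine the parallel branches: R_p = (1/7.30 + 1/4.83 + 1/11.1 + 1/33.3)⁻¹ = 2.154 kΩ.
Node voltage V_A = V_supply · R_p/(R_s + R_p) = 23.7 × 0.3553 = 8.420 mV.
Branch current I = V_A/R_a = 8.420/7.30 = 1.153 µA.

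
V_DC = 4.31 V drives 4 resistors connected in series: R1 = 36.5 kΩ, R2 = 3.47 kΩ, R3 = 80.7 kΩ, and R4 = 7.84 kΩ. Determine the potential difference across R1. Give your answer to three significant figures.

Total series resistance ΣR = 36.5 + 3.47 + 80.7 + 7.84 = 128.5 kΩ.
By the voltage-divider rule, V = 4.31 × 36.50/128.5 = 1.224 V.

V ≈ 1.22 V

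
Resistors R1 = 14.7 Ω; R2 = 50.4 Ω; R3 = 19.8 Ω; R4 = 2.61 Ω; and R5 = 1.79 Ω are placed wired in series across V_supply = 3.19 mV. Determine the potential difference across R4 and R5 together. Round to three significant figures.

V ≈ 0.157 mV

ΣR = 14.7 + 50.4 + 19.8 + 2.61 + 1.79 = 89.30 Ω.
R_{R4..R5} = 2.61 + 1.79 = 4.400 Ω.
V = V_supply · R/ΣR = 3.19 × 0.04927 = 0.1572 mV.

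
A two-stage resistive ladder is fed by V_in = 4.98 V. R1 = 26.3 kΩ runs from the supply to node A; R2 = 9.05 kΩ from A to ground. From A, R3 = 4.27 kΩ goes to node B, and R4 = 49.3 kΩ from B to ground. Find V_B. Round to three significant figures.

V_B ≈ 1.04 V

The second stage (R3 + R4 = 53.57 kΩ) loads node A in parallel with R2.
Effective lower resistance at A: R2 ‖ 53.57 = 7.742 kΩ.
V_A = 4.98 × 7.742/(26.3 + 7.742) = 1.133 V.
Then the unloaded second divider: V_B = V_A × R4/(R3+R4) = 1.133 × 0.9203 = 1.042 V.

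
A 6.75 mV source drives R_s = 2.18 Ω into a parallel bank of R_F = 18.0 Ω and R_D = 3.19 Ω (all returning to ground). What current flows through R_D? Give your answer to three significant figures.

I ≈ 1.17 mA

Parallel bank: R_p = 1/(1/18.0 + 1/3.19) = 2.710 Ω.
Node voltage V_A = V_in · R_p/(R_s + R_p) = 6.75 × 0.5542 = 3.741 mV.
Branch current I = V_A/R_D = 3.741/3.19 = 1.173 mA.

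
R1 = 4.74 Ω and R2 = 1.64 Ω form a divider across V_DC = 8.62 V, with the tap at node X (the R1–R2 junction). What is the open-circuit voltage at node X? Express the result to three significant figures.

V_th is the unloaded tap voltage: V_DC · R2/(R1+R2) = 8.62 × 0.2571 = 2.216 V.

V_th ≈ 2.22 V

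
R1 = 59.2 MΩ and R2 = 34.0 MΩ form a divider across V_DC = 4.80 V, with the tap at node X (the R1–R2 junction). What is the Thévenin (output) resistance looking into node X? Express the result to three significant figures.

R_th ≈ 21.6 MΩ

With V_DC suppressed (replaced by a short), R_th = R1 ‖ R2 = (59.20 × 34.0)/(59.20 + 34.0) = 21.60 MΩ.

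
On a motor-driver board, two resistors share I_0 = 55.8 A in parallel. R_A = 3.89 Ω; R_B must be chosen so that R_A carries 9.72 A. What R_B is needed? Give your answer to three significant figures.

R_B ≈ 0.821 Ω

The fraction through R_A equals R_B/(R_A+R_B).
With f = 0.1742, R_B = R_A · f/(1−f) = 3.89 × 0.2109 = 0.8205 Ω.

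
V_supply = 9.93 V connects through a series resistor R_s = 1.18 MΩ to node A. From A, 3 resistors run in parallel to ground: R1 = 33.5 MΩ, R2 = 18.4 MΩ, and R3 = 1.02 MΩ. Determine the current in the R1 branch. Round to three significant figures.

I ≈ 0.131 µA

Parallel bank: R_p = 1/(1/33.5 + 1/18.4 + 1/1.02) = 0.9393 MΩ.
V_A = 9.93 × 0.9393/2.119 = 4.401 V.
Branch current I = V_A/R1 = 4.401/33.5 = 0.1314 µA.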